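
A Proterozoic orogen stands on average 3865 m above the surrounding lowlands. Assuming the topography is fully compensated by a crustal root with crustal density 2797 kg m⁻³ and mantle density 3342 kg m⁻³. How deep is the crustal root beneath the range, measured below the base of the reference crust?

Balancing pressure at the compensation depth: the weight of the topography is balanced by the buoyancy of the root, ρ_c h = (ρ_m − ρ_c) r.
r = h · ρ_c / (ρ_m − ρ_c) = 3865 m × 2797 / (3342 − 2797) = 19800 m.

19800 m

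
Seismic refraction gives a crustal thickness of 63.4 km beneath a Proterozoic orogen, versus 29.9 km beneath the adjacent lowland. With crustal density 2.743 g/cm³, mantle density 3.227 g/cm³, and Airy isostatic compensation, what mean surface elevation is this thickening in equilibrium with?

5.02 km

Excess crust Δ = 63.4 km − 29.9 km = 33.5 km, split between elevation h and root r with h + r = Δ.
Airy balance ρ_c h = (ρ_m − ρ_c) r gives r = h ρ_c/(ρ_m − ρ_c), so h (1 + ρ_c/(ρ_m − ρ_c)) = Δ, i.e. h = Δ (ρ_m − ρ_c)/ρ_m.
h = 33.5 km × 0.484/3.227 = 5.02 km.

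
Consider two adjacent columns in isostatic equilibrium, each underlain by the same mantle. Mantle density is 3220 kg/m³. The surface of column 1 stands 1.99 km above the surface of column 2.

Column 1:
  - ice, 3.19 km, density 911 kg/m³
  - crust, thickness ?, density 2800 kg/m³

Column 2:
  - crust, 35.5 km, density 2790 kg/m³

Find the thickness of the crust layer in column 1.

Take the compensation level at the base of the deeper column (depth z_c below the surface of column 1) and equate Σ ρ_i t_i down to z_c; mantle fills any gap and the z_c terms cancel.
Column 1: 3.19×911 + x×2800 + (z_c − 3.19 − x)×3220
Column 2: 1.99×0 + 35.5×2790 + (z_c − 1.99 − 35.5)×3220
The z_c×3220 term appears on both sides and cancels. Collect the known terms of each column as K = Σ(ρt)_known − 3220 × (depth of known layers): K_1 = 2906.09 − 3220×3.19 = −7365.71; K_2 = 99045 − 3220×(1.99 + 35.5) = −21672.8.
Balance: K_1 − x×(3220 − 2800) = K_2, so x = (K_1 − K_2)/(3220 − 2800) = 14307.1/420 = 34.1 km.

34.1 km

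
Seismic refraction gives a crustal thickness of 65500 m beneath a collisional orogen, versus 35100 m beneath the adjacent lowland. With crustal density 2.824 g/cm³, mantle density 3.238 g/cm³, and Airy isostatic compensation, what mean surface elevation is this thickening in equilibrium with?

Excess crust Δ = 65500 m − 35100 m = 30400 m, split between elevation h and root r with h + r = Δ.
Airy balance ρ_c h = (ρ_m − ρ_c) r gives r = h ρ_c/(ρ_m − ρ_c), so h (1 + ρ_c/(ρ_m − ρ_c)) = Δ, i.e. h = Δ (ρ_m − ρ_c)/ρ_m.
h = 30400 m × 0.414/3.238 = 3890 m.

3890 m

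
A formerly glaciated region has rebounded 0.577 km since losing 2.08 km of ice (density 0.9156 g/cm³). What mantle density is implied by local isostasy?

3.3 g/cm³

ρ_m = ρ_ice t / u = 0.9156 × 2.08 km/0.577 km = 3.3 g/cm³.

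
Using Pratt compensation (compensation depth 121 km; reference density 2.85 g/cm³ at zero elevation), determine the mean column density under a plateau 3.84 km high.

2.76 g/cm³

Pratt balance: ρ_ref D = ρ (D + h).
ρ = ρ_ref D/(D + h) = 2.85 × 121 km/(121 km + 3.84 km) = 2.76 g/cm³.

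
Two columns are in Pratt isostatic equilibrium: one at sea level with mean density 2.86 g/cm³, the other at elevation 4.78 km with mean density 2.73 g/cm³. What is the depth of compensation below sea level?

100 km

ρ_ref D = ρ (D + h) → D (ρ_ref − ρ) = ρ h.
D = ρ h/(ρ_ref − ρ) = 2.73 × 4.78 km/(2.86 − 2.73) = 100 km.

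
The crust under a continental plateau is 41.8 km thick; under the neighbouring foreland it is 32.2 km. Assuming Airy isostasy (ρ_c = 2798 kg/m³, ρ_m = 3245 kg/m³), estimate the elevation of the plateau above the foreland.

Excess crust Δ = 41.8 km − 32.2 km = 9.6 km, split between elevation h and root r with h + r = Δ.
Airy balance ρ_c h = (ρ_m − ρ_c) r gives r = h ρ_c/(ρ_m − ρ_c), so h (1 + ρ_c/(ρ_m − ρ_c)) = Δ, i.e. h = Δ (ρ_m − ρ_c)/ρ_m.
h = 9.6 km × 447/3245 = 1.32 km.

1.32 km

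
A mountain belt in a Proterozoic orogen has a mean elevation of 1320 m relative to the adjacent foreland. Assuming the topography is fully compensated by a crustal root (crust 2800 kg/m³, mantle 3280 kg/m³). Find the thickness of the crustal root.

7700 m

In Airy isostatic equilibrium: the weight of the topography is balanced by the buoyancy of the root, ρ_c h = (ρ_m − ρ_c) r.
r = h · ρ_c / (ρ_m − ρ_c) = 1320 m × 2800 / (3280 − 2800) = 7700 m.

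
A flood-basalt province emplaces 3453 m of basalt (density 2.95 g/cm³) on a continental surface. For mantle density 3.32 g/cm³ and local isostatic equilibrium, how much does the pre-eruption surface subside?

3070 m

Subaerial loading: s = t ρ_load / ρ_m.
s = 3453 m × 2.95/3.32 = 3070 m.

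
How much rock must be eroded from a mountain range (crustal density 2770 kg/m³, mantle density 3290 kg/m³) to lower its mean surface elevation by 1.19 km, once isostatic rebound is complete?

Net drop Δ = e − u = e − e ρ_c/ρ_m = e (ρ_m − ρ_c)/ρ_m.
e = Δ ρ_m/(ρ_m − ρ_c) = 1.19 km × 3290/520 = 7.53 km.

7.53 km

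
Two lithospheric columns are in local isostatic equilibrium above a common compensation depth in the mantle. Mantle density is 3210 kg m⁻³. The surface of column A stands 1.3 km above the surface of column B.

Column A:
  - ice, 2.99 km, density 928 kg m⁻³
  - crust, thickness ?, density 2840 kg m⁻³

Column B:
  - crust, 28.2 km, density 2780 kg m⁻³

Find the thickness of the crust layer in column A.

Take the compensation level at the base of the deeper column (depth z_c below the surface of column A) and equate Σ ρ_i t_i down to z_c; mantle fills any gap and the z_c terms cancel.
Column A: 2.99×928 + x×2840 + (z_c − 2.99 − x)×3210
Column B: 1.3×0 + 28.2×2780 + (z_c − 1.3 − 28.2)×3210
The z_c×3210 term appears on both sides and cancels. Collect the known terms of each column as K = Σ(ρt)_known − 3210 × (depth of known layers): K_A = 2774.72 − 3210×2.99 = −6823.18; K_B = 78396 − 3210×(1.3 + 28.2) = −16299.
Balance: K_A − x×(3210 − 2840) = K_B, so x = (K_A − K_B)/(3210 − 2840) = 9475.82/370 = 25.6 km.

25.6 km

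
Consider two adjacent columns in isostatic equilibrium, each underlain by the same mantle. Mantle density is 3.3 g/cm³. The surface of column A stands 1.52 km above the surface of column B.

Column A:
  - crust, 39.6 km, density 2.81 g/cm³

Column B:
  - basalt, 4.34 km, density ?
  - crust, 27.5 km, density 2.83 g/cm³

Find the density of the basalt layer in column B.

Take the compensation level at the base of the deeper column (depth z_c below the surface of column A) and equate Σ ρ_i t_i down to z_c; mantle fills any gap and the z_c terms cancel.
Column A: 39.6×2.81 + (z_c − 39.6)×3.3
Column B: 1.52×0 + 4.34×ρ + 27.5×2.83 + (z_c − 1.52 − 31.84)×3.3
The z_c×3.3 term appears on both sides and cancels. Collect the known terms of each column as K = Σ(ρt)_known − 3.3 × (depth of known layers): K_A = 111.276 − 3.3×39.6 = −19.404; K_B = 77.825 − 3.3×(1.52 + 31.84) = −32.263.
Balance: K_A = K_B + 4.34×ρ, so ρ = (K_A − K_B)/4.34 = 12.859/4.34 = 2.96 g/cm³.

2.96 g/cm³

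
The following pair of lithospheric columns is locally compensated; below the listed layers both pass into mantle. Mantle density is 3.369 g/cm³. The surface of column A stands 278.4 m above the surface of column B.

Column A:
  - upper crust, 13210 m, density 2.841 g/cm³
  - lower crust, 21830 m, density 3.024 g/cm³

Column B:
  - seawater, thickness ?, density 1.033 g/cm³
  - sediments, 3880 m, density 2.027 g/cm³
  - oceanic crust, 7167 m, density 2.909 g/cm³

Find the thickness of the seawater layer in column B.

Take the compensation level at the base of the deeper column (depth z_c below the surface of column A) and equate Σ ρ_i t_i down to z_c; mantle fills any gap and the z_c terms cancel.
Column A: 13210×2.841 + 21830×3.024 + (z_c − 35040)×3.369
Column B: 278.4×0 + x×1.033 + 3880×2.027 + 7167×2.909 + (z_c − 278.4 − 11047 − x)×3.369
The z_c×3.369 term appears on both sides and cancels. Collect the known terms of each column as K = Σ(ρt)_known − 3.369 × (depth of known layers): K_A = 103543.53 − 3.369×35040 = −14506.23; K_B = 28713.563 − 3.369×(278.4 + 11047) = −9441.7096.
Balance: K_A = K_B − x×(3.369 − 1.033), so x = (K_B − K_A)/(3.369 − 1.033) = 5064.52/2.336 = 2170 m.

2170 m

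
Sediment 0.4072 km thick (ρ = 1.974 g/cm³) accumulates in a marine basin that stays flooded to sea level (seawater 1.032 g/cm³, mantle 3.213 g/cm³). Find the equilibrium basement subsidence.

0.176 km

Submarine loading: the sediment displaces seawater, and the subsidence is in turn flooded, so s (ρ_m − ρ_w) = t (ρ_sed − ρ_w).
s = 0.4072 km × (1.974 − 1.032) / (3.213 − 1.032) = 0.176 km.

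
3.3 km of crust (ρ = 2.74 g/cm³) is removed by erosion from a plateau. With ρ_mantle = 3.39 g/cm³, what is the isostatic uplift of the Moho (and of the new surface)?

2.67 km

Unloading: uplift u = e ρ_c/ρ_m = 3.3 km × 2.74/3.39 = 2.67 km.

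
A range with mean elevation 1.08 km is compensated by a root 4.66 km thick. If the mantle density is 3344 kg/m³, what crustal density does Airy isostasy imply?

ρ_c h = (ρ_m − ρ_c) r → ρ_c (h + r) = ρ_m r → ρ_c = ρ_m r / (h + r).
ρ_c = 3344 × 4.66 km / (1.08 km + 4.66 km) = 2710 kg/m³.

2710 kg/m³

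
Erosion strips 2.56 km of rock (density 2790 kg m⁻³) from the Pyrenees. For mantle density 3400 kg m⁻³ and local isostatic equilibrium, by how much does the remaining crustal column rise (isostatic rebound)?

Unloading: uplift u = e ρ_c/ρ_m = 2.56 km × 2790/3400 = 2.1 km.

2.1 km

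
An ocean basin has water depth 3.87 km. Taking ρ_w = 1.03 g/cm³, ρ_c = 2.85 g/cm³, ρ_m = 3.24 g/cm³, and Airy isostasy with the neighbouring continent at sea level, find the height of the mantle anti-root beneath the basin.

18.1 km

Equating mass per unit area of the two columns: replacing crust with seawater at the top is compensated by replacing crust with mantle at the base: d (ρ_c − ρ_w) = a (ρ_m − ρ_c).
a = d (ρ_c − ρ_w)/(ρ_m − ρ_c) = 3.87 km × 1.82/0.39 = 18.1 km.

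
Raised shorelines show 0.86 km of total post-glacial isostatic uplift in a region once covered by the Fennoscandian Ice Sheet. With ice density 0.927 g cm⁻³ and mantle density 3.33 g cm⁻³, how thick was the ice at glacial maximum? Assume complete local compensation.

u = t ρ_ice/ρ_m → t = u ρ_m/ρ_ice = 0.86 km × 3.33/0.927 = 3.09 km.

3.09 km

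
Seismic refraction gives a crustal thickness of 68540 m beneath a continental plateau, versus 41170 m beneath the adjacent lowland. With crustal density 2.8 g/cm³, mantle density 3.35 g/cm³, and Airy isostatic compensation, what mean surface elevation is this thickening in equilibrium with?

Excess crust Δ = 68540 m − 41170 m = 27370 m, split between elevation h and root r with h + r = Δ.
Airy balance ρ_c h = (ρ_m − ρ_c) r gives r = h ρ_c/(ρ_m − ρ_c), so h (1 + ρ_c/(ρ_m − ρ_c)) = Δ, i.e. h = Δ (ρ_m − ρ_c)/ρ_m.
h = 27370 m × 0.55/3.35 = 4490 m.

4490 m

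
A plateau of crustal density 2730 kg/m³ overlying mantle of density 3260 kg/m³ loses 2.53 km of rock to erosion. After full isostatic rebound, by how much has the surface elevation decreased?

Rebound u = e ρ_c/ρ_m = 2.53 km × 2730/3260 = 2.119 km.
Net surface drop = e − u = 2.53 km − 2.119 km = e (ρ_m − ρ_c)/ρ_m = 0.411 km.

0.411 km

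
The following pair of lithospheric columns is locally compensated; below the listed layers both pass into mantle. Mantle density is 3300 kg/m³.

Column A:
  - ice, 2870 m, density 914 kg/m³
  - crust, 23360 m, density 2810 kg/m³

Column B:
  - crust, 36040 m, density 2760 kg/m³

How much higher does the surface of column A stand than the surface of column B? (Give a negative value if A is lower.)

−354 m

For any compensation level in the mantle, the mantle terms cancel and isostasy reduces to e = (Σt_A − Σt_B) − (Σ(ρt)_A − Σ(ρt)_B) / ρ_m.
Σt_A = 26230 m; Σt_B = 36040 m; Σ(ρt)_A = 68264780; Σ(ρt)_B = 99470400 (in m·kg/m³).
e = (26230 − 36040) − (68264780 − 99470400) / 3300 = −354 m.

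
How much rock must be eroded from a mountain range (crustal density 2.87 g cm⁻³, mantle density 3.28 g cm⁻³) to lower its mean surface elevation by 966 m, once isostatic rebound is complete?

7730 m

Net drop Δ = e − u = e − e ρ_c/ρ_m = e (ρ_m − ρ_c)/ρ_m.
e = Δ ρ_m/(ρ_m − ρ_c) = 966 m × 3.28/0.41 = 7730 m.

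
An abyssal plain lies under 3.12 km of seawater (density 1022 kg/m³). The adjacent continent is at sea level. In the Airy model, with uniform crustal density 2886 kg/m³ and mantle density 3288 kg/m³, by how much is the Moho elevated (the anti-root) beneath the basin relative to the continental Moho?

Equating mass per unit area of the two columns: replacing crust with seawater at the top is compensated by replacing crust with mantle at the base: d (ρ_c − ρ_w) = a (ρ_m − ρ_c).
a = d (ρ_c − ρ_w)/(ρ_m − ρ_c) = 3.12 km × 1864/402 = 14.5 km.

14.5 km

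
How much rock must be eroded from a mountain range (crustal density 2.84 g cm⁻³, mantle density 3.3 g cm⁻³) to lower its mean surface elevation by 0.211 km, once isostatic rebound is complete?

1.51 km

Net drop Δ = e − u = e − e ρ_c/ρ_m = e (ρ_m − ρ_c)/ρ_m.
e = Δ ρ_m/(ρ_m − ρ_c) = 0.211 km × 3.3/0.46 = 1.51 km.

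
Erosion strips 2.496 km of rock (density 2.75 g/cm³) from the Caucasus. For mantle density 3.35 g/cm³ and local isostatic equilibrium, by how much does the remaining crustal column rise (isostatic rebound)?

Unloading: uplift u = e ρ_c/ρ_m = 2.496 km × 2.75/3.35 = 2.05 km.

2.05 km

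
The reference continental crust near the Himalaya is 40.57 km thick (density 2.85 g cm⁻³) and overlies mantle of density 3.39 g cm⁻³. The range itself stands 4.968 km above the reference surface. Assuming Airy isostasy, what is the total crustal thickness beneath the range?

71.8 km

Root depth r = h ρ_c / (ρ_m − ρ_c) = 4.968 km × 2.85 / 0.54 = 26.22 km.
Total thickness = T + h + r = 40.57 km + 4.968 km + 26.22 km = 71.8 km.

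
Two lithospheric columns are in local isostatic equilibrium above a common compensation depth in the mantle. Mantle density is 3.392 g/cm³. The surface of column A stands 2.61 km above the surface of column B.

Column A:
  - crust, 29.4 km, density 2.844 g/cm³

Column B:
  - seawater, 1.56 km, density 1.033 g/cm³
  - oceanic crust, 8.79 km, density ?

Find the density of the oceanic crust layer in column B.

Take the compensation level at the base of the deeper column (depth z_c below the surface of column A) and equate Σ ρ_i t_i down to z_c; mantle fills any gap and the z_c terms cancel.
Column A: 29.4×2.844 + (z_c − 29.4)×3.392
Column B: 2.61×0 + 1.56×1.033 + 8.79×ρ + (z_c − 2.61 − 10.35)×3.392
The z_c×3.392 term appears on both sides and cancels. Collect the known terms of each column as K = Σ(ρt)_known − 3.392 × (depth of known layers): K_A = 83.6136 − 3.392×29.4 = −16.1112; K_B = 1.61148 − 3.392×(2.61 + 10.35) = −42.34884.
Balance: K_A = K_B + 8.79×ρ, so ρ = (K_A − K_B)/8.79 = 26.2376/8.79 = 2.98 g/cm³.

2.98 g/cm³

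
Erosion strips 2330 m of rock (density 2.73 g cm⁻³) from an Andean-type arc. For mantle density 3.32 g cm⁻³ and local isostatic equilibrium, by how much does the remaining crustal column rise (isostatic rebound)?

Unloading: uplift u = e ρ_c/ρ_m = 2330 m × 2.73/3.32 = 1920 m.

1920 m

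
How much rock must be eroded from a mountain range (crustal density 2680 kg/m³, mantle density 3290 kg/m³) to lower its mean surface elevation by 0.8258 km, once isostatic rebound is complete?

4.45 km

Net drop Δ = e − u = e − e ρ_c/ρ_m = e (ρ_m − ρ_c)/ρ_m.
e = Δ ρ_m/(ρ_m − ρ_c) = 0.8258 km × 3290/610 = 4.45 km.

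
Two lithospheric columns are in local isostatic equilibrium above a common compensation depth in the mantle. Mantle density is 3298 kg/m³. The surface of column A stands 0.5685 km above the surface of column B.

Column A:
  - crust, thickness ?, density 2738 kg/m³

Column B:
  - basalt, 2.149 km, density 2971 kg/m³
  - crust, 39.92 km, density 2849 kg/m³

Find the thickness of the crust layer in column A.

Take the compensation level at the base of the deeper column (depth z_c below the surface of column A) and equate Σ ρ_i t_i down to z_c; mantle fills any gap and the z_c terms cancel.
Column A: x×2738 + (z_c − 0 − x)×3298
Column B: 0.5685×0 + 2.149×2971 + 39.92×2849 + (z_c − 0.5685 − 42.069)×3298
The z_c×3298 term appears on both sides and cancels. Collect the known terms of each column as K = Σ(ρt)_known − 3298 × (depth of known layers): K_A = 0 − 3298×0 = 0; K_B = 120116.759 − 3298×(0.5685 + 42.069) = −20501.716.
Balance: K_A − x×(3298 − 2738) = K_B, so x = (K_A − K_B)/(3298 − 2738) = 20501.7/560 = 36.6 km.

36.6 km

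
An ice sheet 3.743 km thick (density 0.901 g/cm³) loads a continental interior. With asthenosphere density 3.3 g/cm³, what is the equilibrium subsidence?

Balancing pressure at the compensation depth: the ice load ρ_ice t is balanced by mantle displaced below, ρ_m s.
s = t ρ_ice / ρ_m = 3.743 km × 0.901/3.3 = 1.02 km.

1.02 km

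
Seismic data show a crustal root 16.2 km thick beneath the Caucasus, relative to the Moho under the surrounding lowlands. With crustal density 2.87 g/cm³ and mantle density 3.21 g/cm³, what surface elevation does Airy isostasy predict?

Equating mass per unit area of the two columns: ρ_c h = (ρ_m − ρ_c) r.
h = r (ρ_m − ρ_c) / ρ_c = 16.2 km × (3.21 − 2.87) / 2.87 = 1.92 km.

1.92 km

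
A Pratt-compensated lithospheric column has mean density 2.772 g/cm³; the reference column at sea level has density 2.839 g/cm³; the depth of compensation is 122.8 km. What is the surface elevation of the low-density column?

ρ_ref D = ρ (D + h) → h = D (ρ_ref − ρ)/ρ.
h = 122.8 km × (2.839 − 2.772)/2.772 = 2.97 km.

2.97 km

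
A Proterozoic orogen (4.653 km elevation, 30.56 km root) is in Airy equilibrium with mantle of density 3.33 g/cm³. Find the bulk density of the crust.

2.89 g/cm³

ρ_c h = (ρ_m − ρ_c) r → ρ_c (h + r) = ρ_m r → ρ_c = ρ_m r / (h + r).
ρ_c = 3.33 × 30.56 km / (4.653 km + 30.56 km) = 2.89 g/cm³.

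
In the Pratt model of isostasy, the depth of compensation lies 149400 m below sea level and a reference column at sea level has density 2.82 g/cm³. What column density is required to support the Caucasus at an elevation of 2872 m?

Pratt balance: ρ_ref D = ρ (D + h).
ρ = ρ_ref D/(D + h) = 2.82 × 149400 m/(149400 m + 2872 m) = 2.77 g/cm³.

2.77 g/cm³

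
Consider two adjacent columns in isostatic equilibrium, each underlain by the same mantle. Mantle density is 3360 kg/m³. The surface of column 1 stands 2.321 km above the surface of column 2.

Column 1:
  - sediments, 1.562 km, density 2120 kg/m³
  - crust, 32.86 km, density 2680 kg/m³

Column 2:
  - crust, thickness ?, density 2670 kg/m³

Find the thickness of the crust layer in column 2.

23.9 km

Take the compensation level at the base of the deeper column (depth z_c below the surface of column 1) and equate Σ ρ_i t_i down to z_c; mantle fills any gap and the z_c terms cancel.
Column 1: 1.562×2120 + 32.86×2680 + (z_c − 34.422)×3360
Column 2: 2.321×0 + x×2670 + (z_c − 2.321 − 0 − x)×3360
The z_c×3360 term appears on both sides and cancels. Collect the known terms of each column as K = Σ(ρt)_known − 3360 × (depth of known layers): K_1 = 91376.24 − 3360×34.422 = −24281.68; K_2 = 0 − 3360×(2.321 + 0) = −7798.56.
Balance: K_1 = K_2 − x×(3360 − 2670), so x = (K_2 − K_1)/(3360 − 2670) = 16483.1/690 = 23.9 km.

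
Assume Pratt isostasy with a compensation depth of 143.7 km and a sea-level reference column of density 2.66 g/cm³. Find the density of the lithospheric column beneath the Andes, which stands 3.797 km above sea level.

2.59 g/cm³

Pratt balance: ρ_ref D = ρ (D + h).
ρ = ρ_ref D/(D + h) = 2.66 × 143.7 km/(143.7 km + 3.797 km) = 2.59 g/cm³.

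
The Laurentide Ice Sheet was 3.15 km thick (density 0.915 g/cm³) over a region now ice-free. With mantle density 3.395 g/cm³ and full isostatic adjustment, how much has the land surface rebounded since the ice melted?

0.849 km

Removing the load lets mantle flow back in; uplift u satisfies ρ_ice t = ρ_m u.
u = t ρ_ice/ρ_m = 3.15 km × 0.915/3.395 = 0.849 km.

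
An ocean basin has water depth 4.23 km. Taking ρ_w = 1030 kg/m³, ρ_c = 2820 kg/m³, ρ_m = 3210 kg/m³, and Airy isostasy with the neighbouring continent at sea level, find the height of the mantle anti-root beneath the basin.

19.4 km

By Archimedes' principle applied to the lithosphere: replacing crust with seawater at the top is compensated by replacing crust with mantle at the base: d (ρ_c − ρ_w) = a (ρ_m − ρ_c).
a = d (ρ_c − ρ_w)/(ρ_m − ρ_c) = 4.23 km × 1790/390 = 19.4 km.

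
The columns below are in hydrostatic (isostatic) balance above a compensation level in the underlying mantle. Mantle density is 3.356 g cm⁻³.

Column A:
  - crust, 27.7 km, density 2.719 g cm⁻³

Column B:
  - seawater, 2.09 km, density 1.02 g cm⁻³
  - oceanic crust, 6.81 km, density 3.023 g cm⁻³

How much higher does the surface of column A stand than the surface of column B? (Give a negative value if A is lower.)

For any compensation level in the mantle, the mantle terms cancel and isostasy reduces to e = (Σt_A − Σt_B) − (Σ(ρt)_A − Σ(ρt)_B) / ρ_m.
Σt_A = 27.7 km; Σt_B = 8.9 km; Σ(ρt)_A = 75.3163; Σ(ρt)_B = 22.71843 (in km·g cm⁻³).
e = (27.7 − 8.9) − (75.3163 − 22.71843) / 3.356 = 3.13 km.

3.13 km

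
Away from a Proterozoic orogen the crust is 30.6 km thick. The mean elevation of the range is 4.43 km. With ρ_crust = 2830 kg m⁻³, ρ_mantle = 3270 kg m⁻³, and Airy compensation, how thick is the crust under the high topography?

63.5 km

Root depth r = h ρ_c / (ρ_m − ρ_c) = 4.43 km × 2830 / 440 = 28.49 km.
Total thickness = T + h + r = 30.6 km + 4.43 km + 28.49 km = 63.5 km.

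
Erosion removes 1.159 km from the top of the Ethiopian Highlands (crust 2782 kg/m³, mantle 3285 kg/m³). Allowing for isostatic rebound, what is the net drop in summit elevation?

0.177 km

Rebound u = e ρ_c/ρ_m = 1.159 km × 2782/3285 = 0.9815 km.
Net surface drop = e − u = 1.159 km − 0.9815 km = e (ρ_m − ρ_c)/ρ_m = 0.177 km.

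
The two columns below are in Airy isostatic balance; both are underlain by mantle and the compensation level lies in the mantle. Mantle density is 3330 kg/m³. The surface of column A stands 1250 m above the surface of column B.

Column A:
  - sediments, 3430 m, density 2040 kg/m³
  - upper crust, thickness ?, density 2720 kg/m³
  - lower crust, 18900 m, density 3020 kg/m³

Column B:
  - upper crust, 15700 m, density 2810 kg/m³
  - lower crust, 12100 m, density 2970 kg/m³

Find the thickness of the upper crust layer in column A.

10500 m

Take the compensation level at the base of the deeper column (depth z_c below the surface of column A) and equate Σ ρ_i t_i down to z_c; mantle fills any gap and the z_c terms cancel.
Column A: 3430×2040 + x×2720 + 18900×3020 + (z_c − 22330 − x)×3330
Column B: 1250×0 + 15700×2810 + 12100×2970 + (z_c − 1250 − 27800)×3330
The z_c×3330 term appears on both sides and cancels. Collect the known terms of each column as K = Σ(ρt)_known − 3330 × (depth of known layers): K_A = 64075200 − 3330×22330 = −10283700; K_B = 80054000 − 3330×(1250 + 27800) = −16682500.
Balance: K_A − x×(3330 − 2720) = K_B, so x = (K_A − K_B)/(3330 − 2720) = 6398800/610 = 10500 m.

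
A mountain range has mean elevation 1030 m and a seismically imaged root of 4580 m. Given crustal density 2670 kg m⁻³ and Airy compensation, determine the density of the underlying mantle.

Airy balance: ρ_c h = (ρ_m − ρ_c) r → ρ_m = ρ_c (1 + h/r).
ρ_m = 2670 × (1 + 1030 m/4580 m) = 3270 kg m⁻³.

3270 kg m⁻³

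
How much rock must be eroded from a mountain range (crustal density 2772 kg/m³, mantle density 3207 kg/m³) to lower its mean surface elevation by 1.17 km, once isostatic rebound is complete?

8.63 km

Net drop Δ = e − u = e − e ρ_c/ρ_m = e (ρ_m − ρ_c)/ρ_m.
e = Δ ρ_m/(ρ_m − ρ_c) = 1.17 km × 3207/435 = 8.63 km.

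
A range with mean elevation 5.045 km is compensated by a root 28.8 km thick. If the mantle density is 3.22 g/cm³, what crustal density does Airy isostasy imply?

ρ_c h = (ρ_m − ρ_c) r → ρ_c (h + r) = ρ_m r → ρ_c = ρ_m r / (h + r).
ρ_c = 3.22 × 28.8 km / (5.045 km + 28.8 km) = 2.74 g/cm³.

2.74 g/cm³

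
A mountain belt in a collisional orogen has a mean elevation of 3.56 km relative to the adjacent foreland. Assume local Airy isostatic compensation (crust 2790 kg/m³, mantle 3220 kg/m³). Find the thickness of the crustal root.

Balancing pressure at the compensation depth: the weight of the topography is balanced by the buoyancy of the root, ρ_c h = (ρ_m − ρ_c) r.
r = h · ρ_c / (ρ_m − ρ_c) = 3.56 km × 2790 / (3220 − 2790) = 23.1 km.

23.1 km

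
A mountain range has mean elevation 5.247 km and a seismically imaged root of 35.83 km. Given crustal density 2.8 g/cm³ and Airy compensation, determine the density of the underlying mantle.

3.21 g/cm³

Airy balance: ρ_c h = (ρ_m − ρ_c) r → ρ_m = ρ_c (1 + h/r).
ρ_m = 2.8 × (1 + 5.247 km/35.83 km) = 3.21 g/cm³.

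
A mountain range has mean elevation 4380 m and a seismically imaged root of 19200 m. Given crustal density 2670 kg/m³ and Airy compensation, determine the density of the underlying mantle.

Airy balance: ρ_c h = (ρ_m − ρ_c) r → ρ_m = ρ_c (1 + h/r).
ρ_m = 2670 × (1 + 4380 m/19200 m) = 3280 kg/m³.

3280 kg/m³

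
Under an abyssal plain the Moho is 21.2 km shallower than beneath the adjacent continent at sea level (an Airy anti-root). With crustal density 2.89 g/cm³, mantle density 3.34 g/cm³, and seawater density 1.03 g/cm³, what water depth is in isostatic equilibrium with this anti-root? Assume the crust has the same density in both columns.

5.13 km

Replacing a thickness d of crust by seawater at the top must be balanced by replacing crust with mantle at the base: d (ρ_c − ρ_w) = a (ρ_m − ρ_c).
d = a (ρ_m − ρ_c)/(ρ_c − ρ_w) = 21.2 km × 0.45/1.86 = 5.13 km.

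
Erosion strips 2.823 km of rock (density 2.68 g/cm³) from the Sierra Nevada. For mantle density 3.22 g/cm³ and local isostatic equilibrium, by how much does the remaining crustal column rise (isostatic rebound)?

2.35 km

Unloading: uplift u = e ρ_c/ρ_m = 2.823 km × 2.68/3.22 = 2.35 km.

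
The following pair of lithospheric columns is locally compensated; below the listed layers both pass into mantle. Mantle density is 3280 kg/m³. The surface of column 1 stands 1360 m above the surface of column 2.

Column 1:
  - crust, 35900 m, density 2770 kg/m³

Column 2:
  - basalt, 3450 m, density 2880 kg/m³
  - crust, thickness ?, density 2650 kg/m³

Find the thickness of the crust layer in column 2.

19800 m

Take the compensation level at the base of the deeper column (depth z_c below the surface of column 1) and equate Σ ρ_i t_i down to z_c; mantle fills any gap and the z_c terms cancel.
Column 1: 35900×2770 + (z_c − 35900)×3280
Column 2: 1360×0 + 3450×2880 + x×2650 + (z_c − 1360 − 3450 − x)×3280
The z_c×3280 term appears on both sides and cancels. Collect the known terms of each column as K = Σ(ρt)_known − 3280 × (depth of known layers): K_1 = 99443000 − 3280×35900 = −18309000; K_2 = 9936000 − 3280×(1360 + 3450) = −5840800.
Balance: K_1 = K_2 − x×(3280 − 2650), so x = (K_2 − K_1)/(3280 − 2650) = 12468200/630 = 19800 m.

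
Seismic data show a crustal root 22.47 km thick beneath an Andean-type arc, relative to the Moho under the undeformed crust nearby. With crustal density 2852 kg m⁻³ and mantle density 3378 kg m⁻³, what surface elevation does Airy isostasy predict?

4.14 km

Balancing pressure at the compensation depth: ρ_c h = (ρ_m − ρ_c) r.
h = r (ρ_m − ρ_c) / ρ_c = 22.47 km × (3378 − 2852) / 2852 = 4.14 km.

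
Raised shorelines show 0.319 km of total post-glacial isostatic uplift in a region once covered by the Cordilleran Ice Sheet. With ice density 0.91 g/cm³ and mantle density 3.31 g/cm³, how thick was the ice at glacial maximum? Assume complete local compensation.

u = t ρ_ice/ρ_m → t = u ρ_m/ρ_ice = 0.319 km × 3.31/0.91 = 1.16 km.

1.16 km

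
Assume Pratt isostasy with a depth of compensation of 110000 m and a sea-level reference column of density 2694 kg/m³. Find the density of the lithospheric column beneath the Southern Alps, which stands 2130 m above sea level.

2640 kg/m³

Pratt balance: ρ_ref D = ρ (D + h).
ρ = ρ_ref D/(D + h) = 2694 × 110000 m/(110000 m + 2130 m) = 2640 kg/m³.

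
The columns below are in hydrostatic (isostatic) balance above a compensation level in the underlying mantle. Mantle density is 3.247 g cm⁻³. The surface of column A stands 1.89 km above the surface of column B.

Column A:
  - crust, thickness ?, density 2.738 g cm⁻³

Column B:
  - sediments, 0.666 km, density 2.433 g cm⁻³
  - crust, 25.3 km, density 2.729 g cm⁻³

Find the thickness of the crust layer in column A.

Take the compensation level at the base of the deeper column (depth z_c below the surface of column A) and equate Σ ρ_i t_i down to z_c; mantle fills any gap and the z_c terms cancel.
Column A: x×2.738 + (z_c − 0 − x)×3.247
Column B: 1.89×0 + 0.666×2.433 + 25.3×2.729 + (z_c − 1.89 − 25.966)×3.247
The z_c×3.247 term appears on both sides and cancels. Collect the known terms of each column as K = Σ(ρt)_known − 3.247 × (depth of known layers): K_A = 0 − 3.247×0 = 0; K_B = 70.664078 − 3.247×(1.89 + 25.966) = −19.784354.
Balance: K_A − x×(3.247 − 2.738) = K_B, so x = (K_A − K_B)/(3.247 − 2.738) = 19.7844/0.509 = 38.9 km.

38.9 km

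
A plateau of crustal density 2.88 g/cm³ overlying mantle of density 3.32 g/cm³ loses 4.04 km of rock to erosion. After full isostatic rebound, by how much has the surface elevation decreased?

Rebound u = e ρ_c/ρ_m = 4.04 km × 2.88/3.32 = 3.505 km.
Net surface drop = e − u = 4.04 km − 3.505 km = e (ρ_m − ρ_c)/ρ_m = 0.535 km.

0.535 km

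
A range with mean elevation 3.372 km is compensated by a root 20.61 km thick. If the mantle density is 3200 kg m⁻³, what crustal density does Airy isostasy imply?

ρ_c h = (ρ_m − ρ_c) r → ρ_c (h + r) = ρ_m r → ρ_c = ρ_m r / (h + r).
ρ_c = 3200 × 20.61 km / (3.372 km + 20.61 km) = 2750 kg m⁻³.

2750 kg m⁻³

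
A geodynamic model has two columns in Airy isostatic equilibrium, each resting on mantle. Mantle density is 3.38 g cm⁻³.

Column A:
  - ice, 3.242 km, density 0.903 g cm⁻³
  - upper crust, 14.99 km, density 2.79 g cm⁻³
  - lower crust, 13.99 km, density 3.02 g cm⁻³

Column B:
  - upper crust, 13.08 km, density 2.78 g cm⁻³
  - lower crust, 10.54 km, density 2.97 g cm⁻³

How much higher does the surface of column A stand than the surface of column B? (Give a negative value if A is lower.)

2.88 km

For any compensation level in the mantle, the mantle terms cancel and isostasy reduces to e = (Σt_A − Σt_B) − (Σ(ρt)_A − Σ(ρt)_B) / ρ_m.
Σt_A = 32.222 km; Σt_B = 23.62 km; Σ(ρt)_A = 86.999426; Σ(ρt)_B = 67.6662 (in km·g cm⁻³).
e = (32.222 − 23.62) − (86.999426 − 67.6662) / 3.38 = 2.88 km.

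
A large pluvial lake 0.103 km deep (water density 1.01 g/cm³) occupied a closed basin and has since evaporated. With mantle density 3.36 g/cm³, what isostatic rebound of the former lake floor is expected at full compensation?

u = d ρ_w/ρ_m = 0.103 km × 1.01/3.36 = 0.031 km.

0.031 km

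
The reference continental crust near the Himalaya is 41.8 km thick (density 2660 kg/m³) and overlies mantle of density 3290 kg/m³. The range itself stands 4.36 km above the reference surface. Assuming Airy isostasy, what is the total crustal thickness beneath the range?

64.6 km

Root depth r = h ρ_c / (ρ_m − ρ_c) = 4.36 km × 2660 / 630 = 18.41 km.
Total thickness = T + h + r = 41.8 km + 4.36 km + 18.41 km = 64.6 km.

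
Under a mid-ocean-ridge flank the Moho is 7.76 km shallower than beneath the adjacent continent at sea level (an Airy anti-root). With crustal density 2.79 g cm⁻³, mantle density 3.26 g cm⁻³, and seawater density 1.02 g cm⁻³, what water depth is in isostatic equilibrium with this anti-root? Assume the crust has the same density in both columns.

Replacing a thickness d of crust by seawater at the top must be balanced by replacing crust with mantle at the base: d (ρ_c − ρ_w) = a (ρ_m − ρ_c).
d = a (ρ_m − ρ_c)/(ρ_c − ρ_w) = 7.76 km × 0.47/1.77 = 2.06 km.

2.06 km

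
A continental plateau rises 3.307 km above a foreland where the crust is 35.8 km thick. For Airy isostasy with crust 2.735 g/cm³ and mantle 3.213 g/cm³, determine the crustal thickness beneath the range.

58 km

Root depth r = h ρ_c / (ρ_m − ρ_c) = 3.307 km × 2.735 / 0.478 = 18.92 km.
Total thickness = T + h + r = 35.8 km + 3.307 km + 18.92 km = 58 km.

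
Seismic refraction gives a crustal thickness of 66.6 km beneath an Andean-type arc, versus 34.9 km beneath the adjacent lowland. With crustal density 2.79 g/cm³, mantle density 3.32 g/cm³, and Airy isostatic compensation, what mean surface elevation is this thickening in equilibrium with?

Excess crust Δ = 66.6 km − 34.9 km = 31.7 km, split between elevation h and root r with h + r = Δ.
Airy balance ρ_c h = (ρ_m − ρ_c) r gives r = h ρ_c/(ρ_m − ρ_c), so h (1 + ρ_c/(ρ_m − ρ_c)) = Δ, i.e. h = Δ (ρ_m − ρ_c)/ρ_m.
h = 31.7 km × 0.53/3.32 = 5.06 km.

5.06 km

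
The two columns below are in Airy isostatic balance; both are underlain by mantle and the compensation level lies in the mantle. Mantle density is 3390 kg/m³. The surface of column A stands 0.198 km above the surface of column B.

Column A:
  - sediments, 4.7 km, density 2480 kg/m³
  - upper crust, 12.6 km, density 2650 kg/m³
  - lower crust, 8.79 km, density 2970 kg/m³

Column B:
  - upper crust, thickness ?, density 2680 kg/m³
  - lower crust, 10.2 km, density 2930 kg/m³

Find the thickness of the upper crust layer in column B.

16.8 km

Take the compensation level at the base of the deeper column (depth z_c below the surface of column A) and equate Σ ρ_i t_i down to z_c; mantle fills any gap and the z_c terms cancel.
Column A: 4.7×2480 + 12.6×2650 + 8.79×2970 + (z_c − 26.09)×3390
Column B: 0.198×0 + x×2680 + 10.2×2930 + (z_c − 0.198 − 10.2 − x)×3390
The z_c×3390 term appears on both sides and cancels. Collect the known terms of each column as K = Σ(ρt)_known − 3390 × (depth of known layers): K_A = 71152.3 − 3390×26.09 = −17292.8; K_B = 29886 − 3390×(0.198 + 10.2) = −5363.22.
Balance: K_A = K_B − x×(3390 − 2680), so x = (K_B − K_A)/(3390 − 2680) = 11929.6/710 = 16.8 km.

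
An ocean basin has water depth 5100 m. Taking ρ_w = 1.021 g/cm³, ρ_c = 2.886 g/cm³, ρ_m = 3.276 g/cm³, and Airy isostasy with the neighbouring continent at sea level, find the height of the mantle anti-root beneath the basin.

24400 m

Isostatic balance requires: replacing crust with seawater at the top is compensated by replacing crust with mantle at the base: d (ρ_c − ρ_w) = a (ρ_m − ρ_c).
a = d (ρ_c − ρ_w)/(ρ_m − ρ_c) = 5100 m × 1.865/0.39 = 24400 m.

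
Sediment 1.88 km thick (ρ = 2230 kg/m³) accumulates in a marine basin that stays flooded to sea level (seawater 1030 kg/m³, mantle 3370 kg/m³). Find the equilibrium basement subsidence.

Submarine loading: the sediment displaces seawater, and the subsidence is in turn flooded, so s (ρ_m − ρ_w) = t (ρ_sed − ρ_w).
s = 1.88 km × (2230 − 1030) / (3370 − 1030) = 0.964 km.

0.964 km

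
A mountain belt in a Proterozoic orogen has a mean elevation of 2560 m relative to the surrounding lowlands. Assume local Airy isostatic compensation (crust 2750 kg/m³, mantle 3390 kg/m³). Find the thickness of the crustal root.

Equating mass per unit area of the two columns: the weight of the topography is balanced by the buoyancy of the root, ρ_c h = (ρ_m − ρ_c) r.
r = h · ρ_c / (ρ_m − ρ_c) = 2560 m × 2750 / (3390 − 2750) = 11000 m.

11000 m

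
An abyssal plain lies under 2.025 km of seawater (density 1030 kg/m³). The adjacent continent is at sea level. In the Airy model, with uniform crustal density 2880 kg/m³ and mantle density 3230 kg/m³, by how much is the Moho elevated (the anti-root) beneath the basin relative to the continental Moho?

For local isostatic compensation: replacing crust with seawater at the top is compensated by replacing crust with mantle at the base: d (ρ_c − ρ_w) = a (ρ_m − ρ_c).
a = d (ρ_c − ρ_w)/(ρ_m − ρ_c) = 2.025 km × 1850/350 = 10.7 km.

10.7 km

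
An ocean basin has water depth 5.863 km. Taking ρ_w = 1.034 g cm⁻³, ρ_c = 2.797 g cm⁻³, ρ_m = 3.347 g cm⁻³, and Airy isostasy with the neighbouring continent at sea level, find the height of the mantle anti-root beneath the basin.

Isostatic balance requires: replacing crust with seawater at the top is compensated by replacing crust with mantle at the base: d (ρ_c − ρ_w) = a (ρ_m − ρ_c).
a = d (ρ_c − ρ_w)/(ρ_m − ρ_c) = 5.863 km × 1.763/0.55 = 18.8 km.

18.8 km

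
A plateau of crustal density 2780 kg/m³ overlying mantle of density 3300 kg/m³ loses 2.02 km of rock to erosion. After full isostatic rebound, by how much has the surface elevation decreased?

Rebound u = e ρ_c/ρ_m = 2.02 km × 2780/3300 = 1.702 km.
Net surface drop = e − u = 2.02 km − 1.702 km = e (ρ_m − ρ_c)/ρ_m = 0.318 km.

0.318 km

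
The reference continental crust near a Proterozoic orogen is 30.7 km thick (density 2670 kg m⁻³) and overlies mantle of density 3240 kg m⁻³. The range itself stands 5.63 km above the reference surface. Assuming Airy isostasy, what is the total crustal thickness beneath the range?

Root depth r = h ρ_c / (ρ_m − ρ_c) = 5.63 km × 2670 / 570 = 26.37 km.
Total thickness = T + h + r = 30.7 km + 5.63 km + 26.37 km = 62.7 km.

62.7 km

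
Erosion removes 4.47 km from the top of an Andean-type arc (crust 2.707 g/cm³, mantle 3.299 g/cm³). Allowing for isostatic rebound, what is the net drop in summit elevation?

0.802 km

Rebound u = e ρ_c/ρ_m = 4.47 km × 2.707/3.299 = 3.668 km.
Net surface drop = e − u = 4.47 km − 3.668 km = e (ρ_m − ρ_c)/ρ_m = 0.802 km.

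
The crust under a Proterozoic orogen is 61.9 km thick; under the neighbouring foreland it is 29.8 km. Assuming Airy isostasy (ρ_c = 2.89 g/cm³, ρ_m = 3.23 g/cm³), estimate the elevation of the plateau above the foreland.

3.38 km

Excess crust Δ = 61.9 km − 29.8 km = 32.1 km, split between elevation h and root r with h + r = Δ.
Airy balance ρ_c h = (ρ_m − ρ_c) r gives r = h ρ_c/(ρ_m − ρ_c), so h (1 + ρ_c/(ρ_m − ρ_c)) = Δ, i.e. h = Δ (ρ_m − ρ_c)/ρ_m.
h = 32.1 km × 0.34/3.23 = 3.38 km.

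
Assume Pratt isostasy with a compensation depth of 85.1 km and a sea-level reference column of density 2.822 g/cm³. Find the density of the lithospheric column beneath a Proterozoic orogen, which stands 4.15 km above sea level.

Pratt balance: ρ_ref D = ρ (D + h).
ρ = ρ_ref D/(D + h) = 2.822 × 85.1 km/(85.1 km + 4.15 km) = 2.69 g/cm³.

2.69 g/cm³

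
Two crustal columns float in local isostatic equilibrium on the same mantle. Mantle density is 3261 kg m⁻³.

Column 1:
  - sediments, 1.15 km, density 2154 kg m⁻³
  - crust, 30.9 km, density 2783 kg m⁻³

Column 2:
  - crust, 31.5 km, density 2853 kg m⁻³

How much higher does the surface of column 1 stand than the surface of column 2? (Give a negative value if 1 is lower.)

For any compensation level in the mantle, the mantle terms cancel and isostasy reduces to e = (Σt_1 − Σt_2) − (Σ(ρt)_1 − Σ(ρt)_2) / ρ_m.
Σt_1 = 32.05 km; Σt_2 = 31.5 km; Σ(ρt)_1 = 88471.8; Σ(ρt)_2 = 89869.5 (in km·kg m⁻³).
e = (32.05 − 31.5) − (88471.8 − 89869.5) / 3261 = 0.979 km.

0.979 km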